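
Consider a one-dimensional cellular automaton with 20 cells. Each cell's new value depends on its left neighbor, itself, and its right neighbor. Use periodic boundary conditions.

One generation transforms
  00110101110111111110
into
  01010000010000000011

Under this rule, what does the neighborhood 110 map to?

At position 3 the neighborhood is 110; the next row has 1 there.

1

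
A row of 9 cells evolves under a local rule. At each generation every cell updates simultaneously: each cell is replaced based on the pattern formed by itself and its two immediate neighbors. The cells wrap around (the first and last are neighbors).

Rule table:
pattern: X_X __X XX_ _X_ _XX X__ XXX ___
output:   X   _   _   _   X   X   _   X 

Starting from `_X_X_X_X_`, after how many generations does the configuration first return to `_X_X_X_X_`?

__X_X_X_X
X__X_X_X_
_X__X_X_X
X_X__X_X_
_X_X__X_X
X_X_X__X_
_X_X_X__X
X_X_X_X__
_X_X_X_X_

9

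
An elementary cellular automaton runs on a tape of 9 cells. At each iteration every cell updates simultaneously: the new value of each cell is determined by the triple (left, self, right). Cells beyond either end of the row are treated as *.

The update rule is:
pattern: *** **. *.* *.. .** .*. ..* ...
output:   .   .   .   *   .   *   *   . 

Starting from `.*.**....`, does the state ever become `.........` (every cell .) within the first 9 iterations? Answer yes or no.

yes

.*...*..*
.**.****.
.........
all cells are . at iteration 3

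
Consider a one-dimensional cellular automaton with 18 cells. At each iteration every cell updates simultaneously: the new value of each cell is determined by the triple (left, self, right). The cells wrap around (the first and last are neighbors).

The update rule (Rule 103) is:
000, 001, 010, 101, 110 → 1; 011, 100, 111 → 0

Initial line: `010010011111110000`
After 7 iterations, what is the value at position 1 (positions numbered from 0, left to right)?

110110100000010111
011011101111111000
101100110000001011
110101010111111100
011111111000000101
100000001011111111
101111111100000000
position 1 holds 0

0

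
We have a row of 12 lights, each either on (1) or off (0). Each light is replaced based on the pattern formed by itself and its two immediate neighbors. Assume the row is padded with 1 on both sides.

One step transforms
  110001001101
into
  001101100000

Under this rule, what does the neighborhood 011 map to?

0

At position 8 the neighborhood is 011; the next row has 0 there.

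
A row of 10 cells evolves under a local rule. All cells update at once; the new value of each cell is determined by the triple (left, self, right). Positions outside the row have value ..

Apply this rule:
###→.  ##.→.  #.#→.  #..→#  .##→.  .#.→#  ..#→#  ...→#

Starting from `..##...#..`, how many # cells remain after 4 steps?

2

##..######
..##......
##..######  (repeats step 1; period 2)
step 4: ..##......
count of #: 2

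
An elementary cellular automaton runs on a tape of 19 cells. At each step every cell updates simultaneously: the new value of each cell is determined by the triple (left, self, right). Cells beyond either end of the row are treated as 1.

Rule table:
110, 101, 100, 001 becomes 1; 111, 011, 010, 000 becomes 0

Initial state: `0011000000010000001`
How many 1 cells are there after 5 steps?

11

1101100000101000010
0110110001010100101
1011011010101011010
1101101101010101101
0110110110101010110
count of 1: 11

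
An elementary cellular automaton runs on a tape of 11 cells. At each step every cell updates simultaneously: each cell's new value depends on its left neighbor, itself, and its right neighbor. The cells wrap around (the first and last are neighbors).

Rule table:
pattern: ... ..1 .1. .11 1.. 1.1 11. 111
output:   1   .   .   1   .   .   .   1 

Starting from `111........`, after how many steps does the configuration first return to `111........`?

step 1: 11..111111.
step 2: 1...11111..
step 3: ..1.1111...
step 4: 1...111..11
step 5: ..1.11...11
step 6: ....1..1.1.
step 7: 111........

7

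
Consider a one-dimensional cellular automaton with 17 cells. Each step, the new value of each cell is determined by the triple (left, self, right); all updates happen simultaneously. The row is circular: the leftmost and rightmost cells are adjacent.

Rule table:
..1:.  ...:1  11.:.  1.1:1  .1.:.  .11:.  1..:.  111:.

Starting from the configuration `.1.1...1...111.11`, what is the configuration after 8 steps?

step 1: 1.1..1...1....1..
step 2: .1.....1...11....
step 3: ...111...1....111
step 4: .1.....1...11....  (repeats step 2; period 2)
step 8: .1.....1...11....

.1.....1...11....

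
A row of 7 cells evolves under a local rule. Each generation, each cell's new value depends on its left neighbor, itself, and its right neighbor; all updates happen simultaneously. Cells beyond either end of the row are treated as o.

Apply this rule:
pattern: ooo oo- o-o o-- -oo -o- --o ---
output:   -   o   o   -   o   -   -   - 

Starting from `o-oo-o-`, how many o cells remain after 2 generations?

3

ooooo-o
----ooo
count of o: 3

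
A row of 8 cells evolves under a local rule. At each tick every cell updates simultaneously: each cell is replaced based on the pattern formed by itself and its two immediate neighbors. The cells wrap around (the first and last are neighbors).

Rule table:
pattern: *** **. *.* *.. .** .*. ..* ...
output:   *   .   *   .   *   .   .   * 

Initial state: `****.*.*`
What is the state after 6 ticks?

.*****.*

***.*.**
**.*.***
*.*.****
.*.*****
*.*****.
.*****.*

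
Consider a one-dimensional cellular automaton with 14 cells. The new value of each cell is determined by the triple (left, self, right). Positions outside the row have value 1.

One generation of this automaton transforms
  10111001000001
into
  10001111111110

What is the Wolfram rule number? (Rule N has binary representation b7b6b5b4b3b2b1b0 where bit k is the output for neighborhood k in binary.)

position 3: 111 → 0  (bit 7 = 0)
position 0: 110 → 1  (bit 6 = 1)
position 1: 101 → 0  (bit 5 = 0)
position 5: 100 → 1  (bit 4 = 1)
position 2: 011 → 0  (bit 3 = 0)
position 7: 010 → 1  (bit 2 = 1)
position 6: 001 → 1  (bit 1 = 1)
position 9: 000 → 1  (bit 0 = 1)
bits b7..b0 = 01010111 = 87

87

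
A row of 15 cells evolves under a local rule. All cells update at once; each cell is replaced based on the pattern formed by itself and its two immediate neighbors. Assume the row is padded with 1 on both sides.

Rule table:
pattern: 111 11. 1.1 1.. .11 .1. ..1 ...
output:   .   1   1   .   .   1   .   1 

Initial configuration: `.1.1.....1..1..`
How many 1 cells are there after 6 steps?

6

step 1: 1111.111.1..1..
step 2: ...11..111..1..
step 3: .1..1....1..1..
step 4: 11..1.11.1..1..
step 5: .1..11.111..1..
step 6: 11...11..1..1..
count of 1: 6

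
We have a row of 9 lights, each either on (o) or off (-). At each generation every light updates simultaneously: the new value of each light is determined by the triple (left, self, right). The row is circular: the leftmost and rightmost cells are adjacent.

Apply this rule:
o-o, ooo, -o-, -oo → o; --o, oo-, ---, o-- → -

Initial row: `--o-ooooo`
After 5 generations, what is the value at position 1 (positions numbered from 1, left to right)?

generation 1: --oooooo-
generation 2: --ooooo--
generation 3: --oooo---
generation 4: --ooo----
generation 5: --oo-----
position 1 holds -

-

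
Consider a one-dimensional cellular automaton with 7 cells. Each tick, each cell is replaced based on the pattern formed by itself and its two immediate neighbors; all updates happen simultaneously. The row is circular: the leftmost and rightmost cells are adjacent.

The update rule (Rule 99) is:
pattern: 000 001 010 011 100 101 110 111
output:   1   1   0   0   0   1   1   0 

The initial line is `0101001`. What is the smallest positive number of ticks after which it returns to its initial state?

7

1010010
0100101
1001010
0010101
0101010
1010100
0101001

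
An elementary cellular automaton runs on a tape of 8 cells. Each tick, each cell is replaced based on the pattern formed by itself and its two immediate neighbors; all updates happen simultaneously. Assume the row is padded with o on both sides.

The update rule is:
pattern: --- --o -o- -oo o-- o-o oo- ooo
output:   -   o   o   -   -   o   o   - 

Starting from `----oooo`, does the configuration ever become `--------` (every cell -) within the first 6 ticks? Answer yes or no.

tick 1: ---o----
tick 2: --oo---o
tick 3: -o-o--o-
tick 4: oooo-ooo
tick 5: ---oo---
tick 6: --o-o--o
tick 6 is --o-o--o, still not uniform -

no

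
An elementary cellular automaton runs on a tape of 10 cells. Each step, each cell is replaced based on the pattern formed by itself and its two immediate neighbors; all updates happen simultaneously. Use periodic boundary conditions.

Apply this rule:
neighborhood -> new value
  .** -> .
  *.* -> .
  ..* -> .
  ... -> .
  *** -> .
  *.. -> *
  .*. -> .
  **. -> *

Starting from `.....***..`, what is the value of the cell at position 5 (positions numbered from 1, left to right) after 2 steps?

.

.......**.
........**
position 5 holds .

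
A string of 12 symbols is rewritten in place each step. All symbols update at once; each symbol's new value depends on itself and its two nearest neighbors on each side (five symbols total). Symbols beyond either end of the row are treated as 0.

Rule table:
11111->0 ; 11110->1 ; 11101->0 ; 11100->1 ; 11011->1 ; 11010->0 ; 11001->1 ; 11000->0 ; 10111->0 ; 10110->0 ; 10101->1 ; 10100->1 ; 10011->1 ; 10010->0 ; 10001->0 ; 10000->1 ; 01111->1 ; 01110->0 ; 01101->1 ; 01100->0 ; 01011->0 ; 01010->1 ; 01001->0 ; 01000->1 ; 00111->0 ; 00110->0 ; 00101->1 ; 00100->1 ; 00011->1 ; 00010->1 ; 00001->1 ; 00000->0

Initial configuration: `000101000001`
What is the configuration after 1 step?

011111110111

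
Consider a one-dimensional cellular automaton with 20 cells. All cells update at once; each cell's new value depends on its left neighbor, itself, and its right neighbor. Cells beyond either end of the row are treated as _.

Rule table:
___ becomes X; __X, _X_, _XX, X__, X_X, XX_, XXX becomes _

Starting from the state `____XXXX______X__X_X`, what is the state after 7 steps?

XXX______XXXX_______

XXX______XXXX_______
____XXXX______XXXXXX
XXX______XXXX_______  (repeats step 1; period 2)
step 7: XXX______XXXX_______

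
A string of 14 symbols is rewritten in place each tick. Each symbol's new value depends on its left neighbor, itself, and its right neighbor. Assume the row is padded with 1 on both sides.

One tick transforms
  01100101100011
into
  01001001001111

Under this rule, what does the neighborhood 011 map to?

1

At position 1 the neighborhood is 011; the next row has 1 there.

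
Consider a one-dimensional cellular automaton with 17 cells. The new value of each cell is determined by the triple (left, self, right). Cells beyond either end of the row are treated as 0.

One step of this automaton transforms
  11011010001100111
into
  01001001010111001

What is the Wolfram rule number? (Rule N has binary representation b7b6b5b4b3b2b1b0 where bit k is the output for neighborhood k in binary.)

position 15: 111 → 0  (bit 7 = 0)
position 1: 110 → 1  (bit 6 = 1)
position 2: 101 → 0  (bit 5 = 0)
position 7: 100 → 1  (bit 4 = 1)
position 0: 011 → 0  (bit 3 = 0)
position 6: 010 → 0  (bit 2 = 0)
position 9: 001 → 1  (bit 1 = 1)
position 8: 000 → 0  (bit 0 = 0)
bits b7..b0 = 01010010 = 82

82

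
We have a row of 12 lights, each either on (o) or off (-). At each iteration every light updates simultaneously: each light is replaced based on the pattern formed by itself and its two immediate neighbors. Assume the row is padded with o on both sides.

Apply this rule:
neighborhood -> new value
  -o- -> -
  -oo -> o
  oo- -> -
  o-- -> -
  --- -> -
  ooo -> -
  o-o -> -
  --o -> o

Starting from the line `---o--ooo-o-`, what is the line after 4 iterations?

--o--oo-----
-o--oo-----o
---oo-----oo
--oo-----oo-

--oo-----oo-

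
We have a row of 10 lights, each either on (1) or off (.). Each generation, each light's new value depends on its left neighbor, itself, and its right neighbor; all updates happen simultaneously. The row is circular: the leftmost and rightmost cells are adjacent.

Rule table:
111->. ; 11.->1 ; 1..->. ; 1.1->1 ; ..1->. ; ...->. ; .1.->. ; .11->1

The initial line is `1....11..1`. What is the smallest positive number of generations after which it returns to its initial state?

1

1....11..1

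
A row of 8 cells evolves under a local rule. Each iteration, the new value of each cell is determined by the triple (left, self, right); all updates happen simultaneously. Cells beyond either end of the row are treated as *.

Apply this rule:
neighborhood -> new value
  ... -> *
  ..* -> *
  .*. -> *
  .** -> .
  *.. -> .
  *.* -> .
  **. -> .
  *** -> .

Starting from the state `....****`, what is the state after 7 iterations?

.***....
.....***
.****...
......**
.*****..
.......*
.******.

.******.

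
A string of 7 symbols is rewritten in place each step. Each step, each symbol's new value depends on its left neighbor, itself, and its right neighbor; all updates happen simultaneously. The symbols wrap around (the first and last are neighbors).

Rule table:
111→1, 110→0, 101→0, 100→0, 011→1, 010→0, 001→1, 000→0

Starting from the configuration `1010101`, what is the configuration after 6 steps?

0100000

step 1: 0000001
step 2: 0000010
step 3: 0000100
step 4: 0001000
step 5: 0010000
step 6: 0100000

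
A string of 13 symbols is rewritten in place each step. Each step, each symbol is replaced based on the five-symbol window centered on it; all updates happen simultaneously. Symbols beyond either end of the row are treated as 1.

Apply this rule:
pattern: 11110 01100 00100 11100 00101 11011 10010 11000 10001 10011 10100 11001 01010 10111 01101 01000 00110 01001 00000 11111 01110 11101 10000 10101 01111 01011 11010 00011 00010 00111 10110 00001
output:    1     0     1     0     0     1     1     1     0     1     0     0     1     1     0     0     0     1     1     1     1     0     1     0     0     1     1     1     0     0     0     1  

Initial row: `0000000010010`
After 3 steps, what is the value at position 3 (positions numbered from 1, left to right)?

1

1111111011101
1111110111011
1111101110110
position 3 holds 1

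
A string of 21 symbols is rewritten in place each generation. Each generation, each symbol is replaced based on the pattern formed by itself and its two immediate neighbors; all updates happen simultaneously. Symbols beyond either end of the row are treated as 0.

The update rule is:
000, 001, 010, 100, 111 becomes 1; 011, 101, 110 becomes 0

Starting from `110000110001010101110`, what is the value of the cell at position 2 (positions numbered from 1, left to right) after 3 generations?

001111001111010100101
110110110110010111101
000000000001110011001
position 2 holds 0

0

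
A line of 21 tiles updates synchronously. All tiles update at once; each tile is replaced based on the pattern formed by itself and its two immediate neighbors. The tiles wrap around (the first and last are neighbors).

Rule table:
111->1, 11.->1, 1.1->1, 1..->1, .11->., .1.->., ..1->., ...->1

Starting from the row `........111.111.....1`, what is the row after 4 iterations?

iteration 1: 1111111..111.111111..
iteration 2: .1111111..111.111111.
iteration 3: ..1111111..111.111111
iteration 4: 1..1111111..111.11111

1..1111111..111.11111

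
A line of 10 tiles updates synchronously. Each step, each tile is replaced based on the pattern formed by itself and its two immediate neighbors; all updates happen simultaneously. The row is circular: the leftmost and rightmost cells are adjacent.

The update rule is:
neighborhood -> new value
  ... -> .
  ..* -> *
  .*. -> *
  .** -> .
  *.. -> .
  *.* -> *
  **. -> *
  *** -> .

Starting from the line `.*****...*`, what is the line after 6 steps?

*....*..**
*...**.*..
*..*.***.*
*.***..**.
**..*.*.**
.*.*****..

.*.*****..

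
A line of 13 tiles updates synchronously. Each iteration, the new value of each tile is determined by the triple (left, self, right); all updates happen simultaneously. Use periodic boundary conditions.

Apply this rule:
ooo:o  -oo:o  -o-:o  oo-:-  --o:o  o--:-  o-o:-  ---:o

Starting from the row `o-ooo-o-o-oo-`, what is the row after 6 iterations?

o-oo--o-o-o--
o-o--oo-o-o-o
--o-oo--o-o-o
-oo-o--oo-o-o
-o--o-oo--o-o
-o-oo-o--oo-o

-o-oo-o--oo-o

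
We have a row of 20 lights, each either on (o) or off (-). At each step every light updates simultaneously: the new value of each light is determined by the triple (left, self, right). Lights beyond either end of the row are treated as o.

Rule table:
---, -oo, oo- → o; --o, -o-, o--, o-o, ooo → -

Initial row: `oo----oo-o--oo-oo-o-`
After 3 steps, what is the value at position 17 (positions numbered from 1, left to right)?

-o-oo-oo----oo-oo---
---oo-oo-oo-oo-oo-o-
-o-oo-oo-oo-oo-oo---
position 17 holds o

o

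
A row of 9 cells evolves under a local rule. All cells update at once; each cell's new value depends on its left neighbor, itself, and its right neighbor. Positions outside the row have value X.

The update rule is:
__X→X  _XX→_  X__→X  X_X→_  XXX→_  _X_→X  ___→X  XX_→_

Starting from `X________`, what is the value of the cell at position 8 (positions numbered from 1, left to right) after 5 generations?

X

generation 1: _XXXXXXXX
generation 2: _________
generation 3: XXXXXXXXX
generation 4: _________  (repeats generation 2; period 2)
generation 5: XXXXXXXXX
position 8 holds X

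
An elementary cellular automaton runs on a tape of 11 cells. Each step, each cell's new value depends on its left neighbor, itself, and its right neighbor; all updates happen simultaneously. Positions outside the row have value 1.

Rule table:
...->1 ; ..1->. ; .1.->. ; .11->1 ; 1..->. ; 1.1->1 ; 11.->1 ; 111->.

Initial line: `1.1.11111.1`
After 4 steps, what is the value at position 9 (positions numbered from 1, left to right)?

11.11...111
.1111.1.1..
11..11.1...
.1..111..1.
position 9 holds .

.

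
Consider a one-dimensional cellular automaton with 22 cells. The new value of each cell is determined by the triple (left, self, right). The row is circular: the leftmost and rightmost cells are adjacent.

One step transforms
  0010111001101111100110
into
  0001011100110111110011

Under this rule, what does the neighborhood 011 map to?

At position 4 the neighborhood is 011; the next row has 0 there.

0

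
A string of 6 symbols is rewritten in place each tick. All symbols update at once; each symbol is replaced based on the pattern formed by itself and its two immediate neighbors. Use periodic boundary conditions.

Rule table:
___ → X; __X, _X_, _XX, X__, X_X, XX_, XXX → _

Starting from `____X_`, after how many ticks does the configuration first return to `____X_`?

XXX___
____X_

2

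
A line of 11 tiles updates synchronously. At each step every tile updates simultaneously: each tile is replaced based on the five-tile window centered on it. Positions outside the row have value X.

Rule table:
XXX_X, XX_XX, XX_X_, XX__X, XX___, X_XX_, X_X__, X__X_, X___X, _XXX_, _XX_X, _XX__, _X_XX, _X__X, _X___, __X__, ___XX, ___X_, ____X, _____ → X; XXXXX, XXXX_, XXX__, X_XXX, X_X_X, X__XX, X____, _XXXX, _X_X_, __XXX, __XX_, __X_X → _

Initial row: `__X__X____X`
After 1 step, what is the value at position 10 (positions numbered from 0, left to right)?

step 1: XXXXXXX_XX_
position 10 holds _

_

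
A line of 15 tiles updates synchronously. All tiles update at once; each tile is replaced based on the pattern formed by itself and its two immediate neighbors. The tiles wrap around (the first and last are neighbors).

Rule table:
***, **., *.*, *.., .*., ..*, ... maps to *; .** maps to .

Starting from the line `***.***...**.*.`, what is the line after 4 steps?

step 1: .***.*****.****
step 2: *.***.*****.***
step 3: **.***.*****.**
step 4: ***.***.*****.*

***.***.*****.*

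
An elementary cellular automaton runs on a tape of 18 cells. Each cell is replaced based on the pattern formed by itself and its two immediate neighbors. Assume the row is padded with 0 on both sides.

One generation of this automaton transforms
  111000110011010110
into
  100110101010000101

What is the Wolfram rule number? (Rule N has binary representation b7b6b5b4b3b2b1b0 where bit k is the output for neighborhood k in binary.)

position 1: 111 → 0  (bit 7 = 0)
position 2: 110 → 0  (bit 6 = 0)
position 12: 101 → 0  (bit 5 = 0)
position 3: 100 → 1  (bit 4 = 1)
position 0: 011 → 1  (bit 3 = 1)
position 13: 010 → 0  (bit 2 = 0)
position 5: 001 → 0  (bit 1 = 0)
position 4: 000 → 1  (bit 0 = 1)
bits b7..b0 = 00011001 = 25

25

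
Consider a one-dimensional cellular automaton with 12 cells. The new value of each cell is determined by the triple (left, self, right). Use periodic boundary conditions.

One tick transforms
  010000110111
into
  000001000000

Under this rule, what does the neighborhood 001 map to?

At position 5 the neighborhood is 001; the next row has 1 there.

1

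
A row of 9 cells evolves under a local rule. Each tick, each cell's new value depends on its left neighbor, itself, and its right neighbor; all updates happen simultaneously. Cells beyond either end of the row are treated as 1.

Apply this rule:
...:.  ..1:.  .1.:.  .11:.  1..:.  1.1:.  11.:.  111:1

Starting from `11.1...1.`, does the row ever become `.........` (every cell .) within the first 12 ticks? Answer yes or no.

1........
.........
all cells are . at tick 2

yes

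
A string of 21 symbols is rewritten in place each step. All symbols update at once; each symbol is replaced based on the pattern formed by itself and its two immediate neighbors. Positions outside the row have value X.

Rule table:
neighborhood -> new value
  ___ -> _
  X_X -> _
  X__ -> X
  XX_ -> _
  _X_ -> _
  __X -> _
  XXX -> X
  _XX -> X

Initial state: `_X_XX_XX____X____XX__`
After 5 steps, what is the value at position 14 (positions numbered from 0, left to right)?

_

___X__X_X____X___X_X_
X___X____X____X______
_X___X____X____X_____
__X___X____X____X____
X__X___X____X____X___
position 14 holds _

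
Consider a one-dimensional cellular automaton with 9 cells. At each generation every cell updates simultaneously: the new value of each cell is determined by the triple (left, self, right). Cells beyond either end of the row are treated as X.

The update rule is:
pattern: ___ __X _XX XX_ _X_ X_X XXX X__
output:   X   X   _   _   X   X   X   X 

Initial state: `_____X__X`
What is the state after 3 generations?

generation 1: XXXXXXXX_
generation 2: XXXXXXX_X
generation 3: XXXXXX_X_

XXXXXX_X_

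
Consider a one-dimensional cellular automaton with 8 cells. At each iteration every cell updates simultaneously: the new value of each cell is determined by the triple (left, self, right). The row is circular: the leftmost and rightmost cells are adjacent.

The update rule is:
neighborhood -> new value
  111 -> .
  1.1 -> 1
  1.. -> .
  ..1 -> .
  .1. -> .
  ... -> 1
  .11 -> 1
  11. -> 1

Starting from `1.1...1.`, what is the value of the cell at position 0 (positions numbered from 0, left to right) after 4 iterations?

iteration 1: .1..1..1
iteration 2: 1.......
iteration 3: ..11111.
iteration 4: 1.1...1.
position 0 holds 1

1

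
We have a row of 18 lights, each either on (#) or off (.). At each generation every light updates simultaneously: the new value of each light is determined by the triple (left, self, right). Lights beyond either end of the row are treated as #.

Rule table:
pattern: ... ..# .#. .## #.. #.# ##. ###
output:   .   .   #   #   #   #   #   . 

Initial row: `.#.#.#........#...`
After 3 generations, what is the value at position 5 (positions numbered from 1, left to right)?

#######.......##..
......##......###.
#.....###.....#.##
position 5 holds .

.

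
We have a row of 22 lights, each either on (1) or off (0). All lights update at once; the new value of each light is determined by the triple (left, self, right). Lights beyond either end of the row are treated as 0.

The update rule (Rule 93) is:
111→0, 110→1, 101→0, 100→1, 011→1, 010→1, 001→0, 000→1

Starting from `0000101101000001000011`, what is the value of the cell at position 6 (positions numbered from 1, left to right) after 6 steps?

1110101101111101111011
1010101101000101001011
1010101101110101101011
1010101101010101101011
1010101101010101101011  (fixed point — unchanged through step 6)
position 6 holds 0

0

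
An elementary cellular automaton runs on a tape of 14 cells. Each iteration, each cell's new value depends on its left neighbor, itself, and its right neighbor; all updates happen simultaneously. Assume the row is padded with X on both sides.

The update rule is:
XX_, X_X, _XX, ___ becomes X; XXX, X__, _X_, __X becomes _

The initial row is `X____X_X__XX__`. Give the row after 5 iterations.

X_XX__X___XX__
XXXX____X_XX__
___X_XX__XXX__
_X__XXX__X_X__
X___X_X___X___

X___X_X___X___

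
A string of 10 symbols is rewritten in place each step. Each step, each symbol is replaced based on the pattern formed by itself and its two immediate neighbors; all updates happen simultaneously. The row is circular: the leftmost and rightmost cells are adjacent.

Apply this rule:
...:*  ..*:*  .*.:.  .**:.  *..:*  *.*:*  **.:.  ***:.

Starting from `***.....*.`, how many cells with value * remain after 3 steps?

6

step 1: ...*****.*
step 2: ***.....*.  (repeats step 0; period 2)
step 3: ...*****.*
count of *: 6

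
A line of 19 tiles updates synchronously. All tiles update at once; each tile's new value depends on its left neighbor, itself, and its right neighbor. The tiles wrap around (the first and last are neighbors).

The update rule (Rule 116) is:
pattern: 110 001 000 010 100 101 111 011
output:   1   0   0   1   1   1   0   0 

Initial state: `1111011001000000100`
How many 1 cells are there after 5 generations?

0001101101100000110
0000110110110000011
1000011011011000001
1100001101101100000
0110000110110110000
count of 1: 8

8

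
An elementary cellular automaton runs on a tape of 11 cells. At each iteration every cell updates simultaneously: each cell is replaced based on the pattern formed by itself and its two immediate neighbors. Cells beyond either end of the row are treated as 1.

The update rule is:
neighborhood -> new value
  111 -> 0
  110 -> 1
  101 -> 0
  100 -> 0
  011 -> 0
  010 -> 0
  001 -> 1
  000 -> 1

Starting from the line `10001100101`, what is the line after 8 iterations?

10001111111

10110101000
10010000011
10100111100
10001000101
10110011000
10010101011
10100000000
10001111111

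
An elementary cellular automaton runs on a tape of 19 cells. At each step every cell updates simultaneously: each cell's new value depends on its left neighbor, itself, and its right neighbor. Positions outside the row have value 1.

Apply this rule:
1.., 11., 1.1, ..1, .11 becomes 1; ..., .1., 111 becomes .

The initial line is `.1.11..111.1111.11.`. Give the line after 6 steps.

1.111111.111..11111
111....111.1111....
..11..11.111..11..1
1111111111.11111111
.........111.......
1.......11.11.....1

1.......11.11.....1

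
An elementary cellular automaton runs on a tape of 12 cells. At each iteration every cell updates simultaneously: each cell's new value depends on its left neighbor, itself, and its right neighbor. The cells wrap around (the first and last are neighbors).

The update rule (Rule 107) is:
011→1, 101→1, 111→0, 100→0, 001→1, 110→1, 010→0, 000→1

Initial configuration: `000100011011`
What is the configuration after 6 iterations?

011001111111
111011000001
001111011111
011001110001
111011010110
101111101111

101111101111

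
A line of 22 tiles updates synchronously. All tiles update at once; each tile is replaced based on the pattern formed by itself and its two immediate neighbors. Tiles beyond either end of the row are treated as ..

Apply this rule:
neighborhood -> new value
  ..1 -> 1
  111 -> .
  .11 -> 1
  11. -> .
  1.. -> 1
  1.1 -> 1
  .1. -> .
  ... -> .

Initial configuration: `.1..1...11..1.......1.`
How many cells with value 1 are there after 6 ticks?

1.11.1.11.11.1.....1.1
.11.1.11.11.1.1...1.1.
11.1.11.11.1.1.1.1.1.1
1.1.11.11.1.1.1.1.1.1.
.1.11.11.1.1.1.1.1.1.1
1.11.11.1.1.1.1.1.1.1.
count of 1: 12

12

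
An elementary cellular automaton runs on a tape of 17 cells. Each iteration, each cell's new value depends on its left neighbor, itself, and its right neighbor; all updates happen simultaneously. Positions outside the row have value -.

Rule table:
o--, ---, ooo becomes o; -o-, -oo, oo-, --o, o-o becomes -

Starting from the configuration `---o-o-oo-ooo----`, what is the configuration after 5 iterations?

oo---------o-oooo
--oooooooo----oo-
o--oooooo-ooo---o
-o--oooo---o-oo--
--o--oo-oo-----oo

--o--oo-oo-----oo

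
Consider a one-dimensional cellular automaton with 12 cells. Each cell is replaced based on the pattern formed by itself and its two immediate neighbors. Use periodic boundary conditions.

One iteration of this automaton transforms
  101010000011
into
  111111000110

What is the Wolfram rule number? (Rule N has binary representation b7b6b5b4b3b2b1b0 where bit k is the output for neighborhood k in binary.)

position 11: 111 → 0  (bit 7 = 0)
position 0: 110 → 1  (bit 6 = 1)
position 1: 101 → 1  (bit 5 = 1)
position 5: 100 → 1  (bit 4 = 1)
position 10: 011 → 1  (bit 3 = 1)
position 2: 010 → 1  (bit 2 = 1)
position 9: 001 → 1  (bit 1 = 1)
position 6: 000 → 0  (bit 0 = 0)
bits b7..b0 = 01111110 = 126

126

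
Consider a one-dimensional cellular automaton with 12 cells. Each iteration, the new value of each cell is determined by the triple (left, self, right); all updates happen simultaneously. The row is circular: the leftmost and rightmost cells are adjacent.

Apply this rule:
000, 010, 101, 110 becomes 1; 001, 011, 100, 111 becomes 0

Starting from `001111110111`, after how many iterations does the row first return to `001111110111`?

24

000000011001
011111001001
100001001001
101101001000
110111001010
011001001111
101001000001
111001011100
001001100100
101000100101
111010100110
001111100011
000000101001
011110111001
100011001001
101001001000
111001001010
001001001111
001001000001
001001011101
001001100111
001000100001
001010101101
001111110111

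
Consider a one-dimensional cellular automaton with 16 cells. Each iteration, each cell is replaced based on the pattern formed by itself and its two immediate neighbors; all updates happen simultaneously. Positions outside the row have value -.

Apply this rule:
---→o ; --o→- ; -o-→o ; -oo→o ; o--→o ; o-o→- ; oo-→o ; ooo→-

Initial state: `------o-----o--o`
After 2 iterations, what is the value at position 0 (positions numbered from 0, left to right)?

ooooo-ooooo-oo-o
o---o-o---o-oo-o
position 0 holds o

o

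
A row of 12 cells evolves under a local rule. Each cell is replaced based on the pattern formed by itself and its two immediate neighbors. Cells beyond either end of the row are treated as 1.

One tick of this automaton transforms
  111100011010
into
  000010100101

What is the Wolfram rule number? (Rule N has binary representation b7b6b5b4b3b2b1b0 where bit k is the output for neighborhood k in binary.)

position 0: 111 → 0  (bit 7 = 0)
position 3: 110 → 0  (bit 6 = 0)
position 9: 101 → 1  (bit 5 = 1)
position 4: 100 → 1  (bit 4 = 1)
position 7: 011 → 0  (bit 3 = 0)
position 10: 010 → 0  (bit 2 = 0)
position 6: 001 → 1  (bit 1 = 1)
position 5: 000 → 0  (bit 0 = 0)
bits b7..b0 = 00110010 = 50

50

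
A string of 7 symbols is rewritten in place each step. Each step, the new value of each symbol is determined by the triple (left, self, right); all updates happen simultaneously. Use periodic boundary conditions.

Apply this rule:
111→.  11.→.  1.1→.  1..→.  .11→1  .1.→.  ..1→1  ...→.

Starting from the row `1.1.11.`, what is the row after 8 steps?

....1..

step 1: ....1..
step 2: ...1...
step 3: ..1....
step 4: .1.....
step 5: 1......
step 6: ......1
step 7: .....1.
step 8: ....1..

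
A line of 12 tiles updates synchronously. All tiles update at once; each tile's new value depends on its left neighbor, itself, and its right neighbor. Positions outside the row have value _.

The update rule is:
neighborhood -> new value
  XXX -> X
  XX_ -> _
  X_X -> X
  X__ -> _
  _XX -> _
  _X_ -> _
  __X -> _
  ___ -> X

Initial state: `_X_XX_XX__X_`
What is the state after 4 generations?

X__XX____X__

__X__X______
X______XXXXX
__XXXX__XXX_
X__XX____X__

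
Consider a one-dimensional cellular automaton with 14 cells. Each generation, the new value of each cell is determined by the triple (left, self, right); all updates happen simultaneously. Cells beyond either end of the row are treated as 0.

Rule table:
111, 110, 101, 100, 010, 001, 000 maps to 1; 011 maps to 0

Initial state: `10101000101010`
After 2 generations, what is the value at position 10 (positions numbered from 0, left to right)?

1

11111111111111
01111111111111
position 10 holds 1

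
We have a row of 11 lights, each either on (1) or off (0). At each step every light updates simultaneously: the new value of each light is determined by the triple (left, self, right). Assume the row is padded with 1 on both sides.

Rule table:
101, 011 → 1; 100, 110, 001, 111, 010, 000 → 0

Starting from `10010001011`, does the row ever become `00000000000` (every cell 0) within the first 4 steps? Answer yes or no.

00000000110
00000000101
00000000011
00000000010
step 4 is 00000000010, still not uniform 0

no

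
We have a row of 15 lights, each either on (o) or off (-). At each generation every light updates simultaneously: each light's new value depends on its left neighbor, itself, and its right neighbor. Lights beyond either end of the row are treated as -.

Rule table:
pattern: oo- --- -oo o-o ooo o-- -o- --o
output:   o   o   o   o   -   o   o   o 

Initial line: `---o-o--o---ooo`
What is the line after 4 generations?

ooooooooooooo-o
o-----------ooo
ooooooooooooo-o  (repeats generation 1; period 2)
generation 4: o-----------ooo

o-----------ooo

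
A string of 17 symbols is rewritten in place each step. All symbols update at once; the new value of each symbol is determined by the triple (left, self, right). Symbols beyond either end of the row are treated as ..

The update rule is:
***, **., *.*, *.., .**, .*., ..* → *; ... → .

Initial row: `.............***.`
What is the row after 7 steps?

step 1: ............*****
step 2: ...........******
step 3: ..........*******
step 4: .........********
step 5: ........*********
step 6: .......**********
step 7: ......***********

......***********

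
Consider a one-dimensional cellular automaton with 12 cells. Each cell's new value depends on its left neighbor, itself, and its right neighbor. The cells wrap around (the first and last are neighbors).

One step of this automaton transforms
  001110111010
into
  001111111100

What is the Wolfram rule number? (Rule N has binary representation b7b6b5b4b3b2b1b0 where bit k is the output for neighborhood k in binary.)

232

position 3: 111 → 1  (bit 7 = 1)
position 4: 110 → 1  (bit 6 = 1)
position 5: 101 → 1  (bit 5 = 1)
position 11: 100 → 0  (bit 4 = 0)
position 2: 011 → 1  (bit 3 = 1)
position 10: 010 → 0  (bit 2 = 0)
position 1: 001 → 0  (bit 1 = 0)
position 0: 000 → 0  (bit 0 = 0)
bits b7..b0 = 11101000 = 232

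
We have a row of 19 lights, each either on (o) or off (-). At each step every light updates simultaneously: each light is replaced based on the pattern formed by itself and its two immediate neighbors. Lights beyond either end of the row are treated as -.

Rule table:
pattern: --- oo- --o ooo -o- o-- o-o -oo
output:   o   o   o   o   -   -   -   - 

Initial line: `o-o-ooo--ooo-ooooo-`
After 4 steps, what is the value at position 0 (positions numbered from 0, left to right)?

o

-----oo-o-oo--oooo-
ooooo-o----o-o-ooo-
-oooo---ooo-----oo-
o-ooo-oo-oo-oooo-o-
position 0 holds o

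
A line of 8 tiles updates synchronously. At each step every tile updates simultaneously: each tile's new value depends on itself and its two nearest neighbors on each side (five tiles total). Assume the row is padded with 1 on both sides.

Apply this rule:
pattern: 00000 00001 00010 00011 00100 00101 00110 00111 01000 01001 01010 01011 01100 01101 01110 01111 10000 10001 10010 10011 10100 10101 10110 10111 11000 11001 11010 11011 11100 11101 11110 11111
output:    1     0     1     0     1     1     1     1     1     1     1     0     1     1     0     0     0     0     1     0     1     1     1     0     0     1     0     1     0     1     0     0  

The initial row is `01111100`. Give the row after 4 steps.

10000010
00010110
00110111
10111000

10111000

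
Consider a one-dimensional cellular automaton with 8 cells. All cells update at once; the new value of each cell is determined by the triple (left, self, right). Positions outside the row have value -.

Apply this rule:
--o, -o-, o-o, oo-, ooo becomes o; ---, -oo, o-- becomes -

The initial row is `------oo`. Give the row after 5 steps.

-o-ooo-o

-----o-o
----oooo
---o-ooo
--ooo-oo
-o-ooo-o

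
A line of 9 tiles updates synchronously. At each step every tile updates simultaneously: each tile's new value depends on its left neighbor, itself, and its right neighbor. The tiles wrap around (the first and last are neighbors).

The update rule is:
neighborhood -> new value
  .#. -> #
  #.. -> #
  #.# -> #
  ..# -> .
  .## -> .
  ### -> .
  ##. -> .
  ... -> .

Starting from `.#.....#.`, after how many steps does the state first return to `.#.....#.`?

.##....##
#..#.....
##.##....
..#..#...
..##.##..
....#..#.
....##.##
#.....#..
##....##.
..#.....#
#.##....#
.#..#....
.##.##...
...#..#..
...##.##.
.....#..#
#....##.#
.#.....#.

18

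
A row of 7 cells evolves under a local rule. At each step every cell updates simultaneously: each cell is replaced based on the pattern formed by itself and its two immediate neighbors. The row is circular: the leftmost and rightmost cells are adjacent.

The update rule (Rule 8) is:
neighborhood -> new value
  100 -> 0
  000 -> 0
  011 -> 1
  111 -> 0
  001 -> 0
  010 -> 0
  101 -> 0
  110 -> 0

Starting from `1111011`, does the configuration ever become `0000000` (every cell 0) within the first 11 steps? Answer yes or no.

yes

step 1: 0000010
step 2: 0000000
all cells are 0 at step 2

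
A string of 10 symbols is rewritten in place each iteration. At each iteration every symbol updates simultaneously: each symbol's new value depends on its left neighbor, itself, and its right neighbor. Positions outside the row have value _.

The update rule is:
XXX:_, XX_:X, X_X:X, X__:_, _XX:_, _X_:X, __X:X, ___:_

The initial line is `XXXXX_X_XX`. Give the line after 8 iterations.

__XXX_X_XX

____XXXX_X
___X___XXX
__XX__X__X
_X_X_XX_XX
XXXXX_XX_X
____XX_XXX
___X_XX__X
__XXX_X_XX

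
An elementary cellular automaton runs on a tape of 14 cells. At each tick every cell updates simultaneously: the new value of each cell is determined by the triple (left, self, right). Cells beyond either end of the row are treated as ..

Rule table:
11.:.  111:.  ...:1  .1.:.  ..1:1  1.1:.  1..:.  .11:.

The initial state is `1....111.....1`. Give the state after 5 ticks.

....111....111

..111....1111.
11....111.....
...111....1111
111....111....
....111....111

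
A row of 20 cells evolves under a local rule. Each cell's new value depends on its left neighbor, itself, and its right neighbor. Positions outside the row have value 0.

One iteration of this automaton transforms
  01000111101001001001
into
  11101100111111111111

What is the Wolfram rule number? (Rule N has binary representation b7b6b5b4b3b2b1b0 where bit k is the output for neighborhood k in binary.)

position 6: 111 → 0  (bit 7 = 0)
position 8: 110 → 1  (bit 6 = 1)
position 9: 101 → 1  (bit 5 = 1)
position 2: 100 → 1  (bit 4 = 1)
position 5: 011 → 1  (bit 3 = 1)
position 1: 010 → 1  (bit 2 = 1)
position 0: 001 → 1  (bit 1 = 1)
position 3: 000 → 0  (bit 0 = 0)
bits b7..b0 = 01111110 = 126

126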